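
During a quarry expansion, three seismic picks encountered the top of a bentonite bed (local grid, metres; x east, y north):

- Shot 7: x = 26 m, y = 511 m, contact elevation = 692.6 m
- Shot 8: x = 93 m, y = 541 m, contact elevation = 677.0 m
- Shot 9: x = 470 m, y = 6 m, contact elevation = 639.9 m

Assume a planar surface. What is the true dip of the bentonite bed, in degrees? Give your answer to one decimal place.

Let the plane be z = a·x + b·y + c.
Shot 8−Shot 7: 67a + 30b = −15.6;  Shot 9−Shot 7: 444a − 505b = −52.7.
Solving gives a = −0.20059, b = −0.07201.
Gradient magnitude |∇z| = √(a² + b²) = √(0.04024 + 0.00519) = 0.21313.
True dip = arctan(0.21313) = 12.0°, dipping toward ENE (azimuth ≈ 070°).

12.0°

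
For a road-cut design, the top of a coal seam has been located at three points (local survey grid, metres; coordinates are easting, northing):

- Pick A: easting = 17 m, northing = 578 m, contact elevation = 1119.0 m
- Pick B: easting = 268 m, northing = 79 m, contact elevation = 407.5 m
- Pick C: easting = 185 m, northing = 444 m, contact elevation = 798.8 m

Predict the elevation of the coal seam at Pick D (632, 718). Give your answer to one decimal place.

Let the plane be z = a·easting + b·northing + c.
Pick B−Pick A: 251a − 499b = −711.5;  Pick C−Pick A: 168a − 134b = −320.2.
Solving gives a = −1.28369, b = 0.78015.
Then c = 1119 − a·17 − b·578 = 689.90.
At (632, 718): z = −811.3 + 560.1 + 689.90 = 438.7 m.

438.7 m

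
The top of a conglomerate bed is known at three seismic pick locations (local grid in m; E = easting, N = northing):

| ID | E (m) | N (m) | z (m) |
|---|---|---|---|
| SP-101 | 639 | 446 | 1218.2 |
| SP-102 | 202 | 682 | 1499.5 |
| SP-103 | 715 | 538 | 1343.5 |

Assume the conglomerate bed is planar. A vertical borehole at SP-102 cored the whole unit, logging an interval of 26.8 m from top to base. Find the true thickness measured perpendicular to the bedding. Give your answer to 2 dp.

Let the plane be z = a·E + b·N + c.
SP-102−SP-101: −437a + 236b = 281.3;  SP-103−SP-101: 76a + 92b = 125.3.
Solving gives a = 0.06349, b = 1.30951.
|∇z| = √(a²+b²) = 1.31105, so dip δ = arctan(1.31105) = 52.67°.
True thickness = vertical thickness × cos δ = 26.8 × cos 52.67° = 16.25 m.

16.25 m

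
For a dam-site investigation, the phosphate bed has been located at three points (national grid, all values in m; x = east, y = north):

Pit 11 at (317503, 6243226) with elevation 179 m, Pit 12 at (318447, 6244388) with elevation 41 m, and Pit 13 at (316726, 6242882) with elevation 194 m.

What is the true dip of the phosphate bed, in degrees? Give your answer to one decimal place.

Let the plane be z = a·x + b·y + c.
Pit 12−Pit 11: 944a + 1162b = −138;  Pit 13−Pit 11: −777a − 344b = 15.
Solving gives a = 0.05196, b = −0.16098.
Gradient magnitude |∇z| = √(a² + b²) = √(0.00270 + 0.02591) = 0.16915.
True dip = arctan(0.16915) = 9.6°, dipping toward NNW (azimuth ≈ 342°).

9.6°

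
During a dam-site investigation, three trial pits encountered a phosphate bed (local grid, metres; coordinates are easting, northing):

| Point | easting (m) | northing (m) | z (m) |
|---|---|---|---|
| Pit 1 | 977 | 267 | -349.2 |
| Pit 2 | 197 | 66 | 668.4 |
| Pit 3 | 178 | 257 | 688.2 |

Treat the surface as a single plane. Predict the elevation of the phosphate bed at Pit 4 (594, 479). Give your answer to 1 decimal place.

142.6 m

Let the plane be z = a·easting + b·northing + c.
Pit 2−Pit 1: −780a − 201b = 1017.6;  Pit 3−Pit 1: −799a − 10b = 1037.4.
Solving gives a = −1.29805, b = −0.02546.
Then c = -349.2 − a·977 − b·267 = 925.80.
At (594, 479): z = −771.0 − 12.2 + 925.80 = 142.6 m.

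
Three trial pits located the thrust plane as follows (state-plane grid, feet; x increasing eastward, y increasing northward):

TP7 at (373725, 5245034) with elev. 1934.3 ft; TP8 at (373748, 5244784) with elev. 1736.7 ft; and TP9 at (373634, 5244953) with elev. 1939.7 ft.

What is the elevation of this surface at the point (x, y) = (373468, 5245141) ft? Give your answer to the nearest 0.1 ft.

2193.2 ft

Two edge vectors: TP7→TP8 = (23, -250, -197.6), TP7→TP9 = (-91, -81, 5.4).
Normal n = (TP7→TP8) × (TP7→TP9) = (-17355.6, 17857.4, -24613).
So ∂z/∂x = −n_x/n_z = −0.705139560 and ∂z/∂y = −n_y/n_z = 0.725527160.
Intercept c from TP7: 1934.3 + 263528.28 − 3805414.62 = −3539952.04.
At (373468, 5245141): z = −263347.1 + 3805492.3 − 3539952.04 = 2193.2 ft.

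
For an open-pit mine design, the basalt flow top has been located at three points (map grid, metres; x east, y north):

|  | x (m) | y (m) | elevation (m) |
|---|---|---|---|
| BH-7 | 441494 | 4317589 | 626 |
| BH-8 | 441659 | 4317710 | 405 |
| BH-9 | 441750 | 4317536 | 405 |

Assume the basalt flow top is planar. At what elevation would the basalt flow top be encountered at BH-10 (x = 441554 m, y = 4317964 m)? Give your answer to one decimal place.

Let the plane be z = a·x + b·y + c.
BH-8−BH-7: 165a + 121b = −221;  BH-9−BH-7: 256a − 53b = −221.
Solving gives a = −0.968102515, b = −0.506306488.
Then c = 626 − a·441494 − b·4317589 = 2614060.77.
At (441554, 4317964): z = −427469.5 − 2186213.2 + 2614060.77 = 378.0 m.

378.0 m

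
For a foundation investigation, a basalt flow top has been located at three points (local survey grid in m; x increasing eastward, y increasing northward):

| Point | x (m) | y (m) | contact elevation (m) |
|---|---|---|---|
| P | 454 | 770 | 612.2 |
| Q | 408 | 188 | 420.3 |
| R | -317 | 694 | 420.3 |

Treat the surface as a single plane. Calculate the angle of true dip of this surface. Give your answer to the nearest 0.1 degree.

20.9°

Two edge vectors: P→Q = (-46, -582, -191.9), P→R = (-771, -76, -191.9).
Normal n = (P→Q) × (P→R) = (97101.4, 139127.5, -445226).
So ∂z/∂x = −n_x/n_z = 0.21809 and ∂z/∂y = −n_y/n_z = 0.31249.
Gradient magnitude |∇z| = √(a² + b²) = √(0.04757 + 0.09765) = 0.38107.
True dip = arctan(0.38107) = 20.9°, dipping toward SW (azimuth ≈ 215°).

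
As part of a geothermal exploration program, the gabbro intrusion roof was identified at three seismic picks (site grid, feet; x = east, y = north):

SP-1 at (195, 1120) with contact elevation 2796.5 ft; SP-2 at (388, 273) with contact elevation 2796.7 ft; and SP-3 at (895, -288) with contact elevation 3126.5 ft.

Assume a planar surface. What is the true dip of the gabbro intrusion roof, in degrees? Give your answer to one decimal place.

Let the plane be z = a·x + b·y + c.
SP-2−SP-1: 193a − 847b = 0.2;  SP-3−SP-1: 700a − 1408b = 330.
Solving gives a = 0.86945, b = 0.19788.
Gradient magnitude |∇z| = √(a² + b²) = √(0.75594 + 0.03916) = 0.89168.
True dip = arctan(0.89168) = 41.7°, dipping toward WSW (azimuth ≈ 257°).

41.7°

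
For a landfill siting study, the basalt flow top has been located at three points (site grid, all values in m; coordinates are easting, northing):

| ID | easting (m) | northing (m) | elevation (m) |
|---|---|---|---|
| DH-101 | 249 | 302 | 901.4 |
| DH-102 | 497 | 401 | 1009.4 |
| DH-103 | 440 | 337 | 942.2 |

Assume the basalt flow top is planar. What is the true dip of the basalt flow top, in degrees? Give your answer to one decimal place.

45.8°

Two edge vectors: DH-101→DH-102 = (248, 99, 108), DH-101→DH-103 = (191, 35, 40.8).
Normal n = (DH-101→DH-102) × (DH-101→DH-103) = (259.2, 10509.6, -10229).
So ∂z/∂easting = −n_x/n_z = 0.02534 and ∂z/∂northing = −n_y/n_z = 1.02743.
Gradient magnitude |∇z| = √(a² + b²) = √(0.00064 + 1.05562) = 1.02774.
True dip = arctan(1.02774) = 45.8°, dipping toward S (azimuth ≈ 181°).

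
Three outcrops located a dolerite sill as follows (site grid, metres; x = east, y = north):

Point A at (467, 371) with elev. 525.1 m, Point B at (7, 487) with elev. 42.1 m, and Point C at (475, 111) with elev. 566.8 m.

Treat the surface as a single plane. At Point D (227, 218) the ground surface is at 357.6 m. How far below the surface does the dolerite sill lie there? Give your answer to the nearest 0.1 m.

56.9 m

Let the plane be z = a·x + b·y + c.
Point B−Point A: −460a + 116b = −483;  Point C−Point A: 8a − 260b = 41.7.
Solving gives a = 1.01745, b = −0.12908.
Then c = 525.1 − a·467 − b·371 = 97.84.
At (227, 218): z_contact = 230.96 − 28.14 + 97.84 = 300.66 m.
Depth below ground = 357.6 − 300.66 = 56.9 m.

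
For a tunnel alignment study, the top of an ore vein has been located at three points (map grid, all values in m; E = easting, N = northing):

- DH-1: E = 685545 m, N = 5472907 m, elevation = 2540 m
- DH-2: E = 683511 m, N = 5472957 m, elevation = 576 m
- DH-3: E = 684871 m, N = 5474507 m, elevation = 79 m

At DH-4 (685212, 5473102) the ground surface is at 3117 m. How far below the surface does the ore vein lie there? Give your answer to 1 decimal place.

Two edge vectors: DH-1→DH-2 = (-2034, 50, -1964), DH-1→DH-3 = (-674, 1600, -2461).
Normal n = (DH-1→DH-2) × (DH-1→DH-3) = (3019350, -3681938, -3220700).
So ∂z/∂E = −n_x/n_z = 0.937482535 and ∂z/∂N = −n_y/n_z = −1.143210482.
Intercept c from DH-1: 2540 − 642686.46 + 6256684.65 = 5616538.19.
At (685212, 5473102): z_contact = 642374.28 − 6256907.58 + 5616538.19 = 2004.89 m.
Depth below ground = 3117 − 2004.89 = 1112.1 m.

1112.1 m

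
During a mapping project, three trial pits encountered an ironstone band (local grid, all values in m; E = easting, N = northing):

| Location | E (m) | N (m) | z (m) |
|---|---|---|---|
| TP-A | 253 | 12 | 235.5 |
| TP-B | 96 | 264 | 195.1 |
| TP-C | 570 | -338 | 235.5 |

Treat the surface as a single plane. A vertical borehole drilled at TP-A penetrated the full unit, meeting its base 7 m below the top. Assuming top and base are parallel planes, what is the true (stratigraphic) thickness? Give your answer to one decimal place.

Two edge vectors: TP-A→TP-B = (-157, 252, -40.4), TP-A→TP-C = (317, -350, 0).
Normal n = (TP-A→TP-B) × (TP-A→TP-C) = (-14140, -12806.8, -24934).
So ∂z/∂E = −n_x/n_z = −0.56710 and ∂z/∂N = −n_y/n_z = −0.51363.
|∇z| = √(a²+b²) = 0.76512, so dip δ = arctan(0.76512) = 37.42°.
True thickness = vertical thickness × cos δ = 7 × cos 37.42° = 5.6 m.

5.6 m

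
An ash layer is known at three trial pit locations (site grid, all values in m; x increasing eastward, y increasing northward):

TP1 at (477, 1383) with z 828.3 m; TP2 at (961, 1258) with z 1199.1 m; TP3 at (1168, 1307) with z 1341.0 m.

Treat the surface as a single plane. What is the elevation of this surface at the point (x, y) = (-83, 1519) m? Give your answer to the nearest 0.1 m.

400.7 m

Let the plane be z = a·x + b·y + c.
TP2−TP1: 484a − 125b = 370.8;  TP3−TP1: 691a − 76b = 512.7.
Solving gives a = 0.724057, b = −0.162852.
Then c = 828.3 − a·477 − b·1383 = 708.15.
At (-83, 1519): z = −60.1 − 247.4 + 708.15 = 400.7 m.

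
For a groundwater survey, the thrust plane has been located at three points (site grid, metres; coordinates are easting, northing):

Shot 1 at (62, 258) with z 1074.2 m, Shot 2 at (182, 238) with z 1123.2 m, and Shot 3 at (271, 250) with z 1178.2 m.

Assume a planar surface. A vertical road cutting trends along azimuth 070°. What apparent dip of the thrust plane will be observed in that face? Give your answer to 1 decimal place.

Two edge vectors: Shot 1→Shot 2 = (120, -20, 49), Shot 1→Shot 3 = (209, -8, 104).
Normal n = (Shot 1→Shot 2) × (Shot 1→Shot 3) = (-1688, -2239, 3220).
So ∂z/∂easting = −n_x/n_z = 0.52422 and ∂z/∂northing = −n_y/n_z = 0.69534.
Unit vector along 070° is (sin 70°, cos 70°) = (0.9397, 0.3420).
Slope in that direction = a·(0.9397) + b·(0.3420) = 0.73043.
Apparent dip = arctan|0.73043| = 36.1° (true dip is 41.0°, so apparent ≤ true as expected).

36.1°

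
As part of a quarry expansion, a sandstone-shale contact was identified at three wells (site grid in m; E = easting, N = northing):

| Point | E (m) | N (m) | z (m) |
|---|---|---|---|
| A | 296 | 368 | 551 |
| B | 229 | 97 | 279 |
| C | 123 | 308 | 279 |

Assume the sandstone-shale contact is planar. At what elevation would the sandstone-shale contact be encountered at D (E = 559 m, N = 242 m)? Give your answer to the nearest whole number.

818 m

Let the plane be z = a·E + b·N + c.
B−A: −67a − 271b = −272;  C−A: −173a − 60b = −272.
Solving gives a = 1.33896, b = 0.67265.
Then c = 551 − a·296 − b·368 = −92.87.
At (559, 242): z = 748.5 + 162.8 − 92.87 = 818.4 m.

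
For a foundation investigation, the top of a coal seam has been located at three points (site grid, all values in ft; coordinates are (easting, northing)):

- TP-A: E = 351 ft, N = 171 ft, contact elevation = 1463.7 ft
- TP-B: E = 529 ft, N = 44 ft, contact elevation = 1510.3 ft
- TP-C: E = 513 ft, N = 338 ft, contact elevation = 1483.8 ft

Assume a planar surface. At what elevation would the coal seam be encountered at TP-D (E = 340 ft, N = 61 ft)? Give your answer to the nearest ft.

1470 ft

Two edge vectors: TP-A→TP-B = (178, -127, 46.6), TP-A→TP-C = (162, 167, 20.1).
Normal n = (TP-A→TP-B) × (TP-A→TP-C) = (-10334.9, 3971.4, 50300).
So ∂z/∂E = −n_x/n_z = 0.20547 and ∂z/∂N = −n_y/n_z = −0.07895.
Intercept c from TP-A: 1463.7 − 72.12 + 13.50 = 1405.08.
At (340, 61): z = 69.9 − 4.8 + 1405.08 = 1470.1 ft.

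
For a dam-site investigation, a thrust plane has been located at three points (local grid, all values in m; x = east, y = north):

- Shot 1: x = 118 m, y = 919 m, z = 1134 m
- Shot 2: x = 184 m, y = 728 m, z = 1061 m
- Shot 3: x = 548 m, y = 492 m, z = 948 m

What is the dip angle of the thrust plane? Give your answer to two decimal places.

19.97°

Two edge vectors: Shot 1→Shot 2 = (66, -191, -73), Shot 1→Shot 3 = (430, -427, -186).
Normal n = (Shot 1→Shot 2) × (Shot 1→Shot 3) = (4355, -19114, 53948).
So ∂z/∂x = −n_x/n_z = −0.08073 and ∂z/∂y = −n_y/n_z = 0.35430.
Gradient magnitude |∇z| = √(a² + b²) = √(0.00652 + 0.12553) = 0.36338.
True dip = arctan(0.36338) = 19.97°, dipping toward SSE (azimuth ≈ 167°).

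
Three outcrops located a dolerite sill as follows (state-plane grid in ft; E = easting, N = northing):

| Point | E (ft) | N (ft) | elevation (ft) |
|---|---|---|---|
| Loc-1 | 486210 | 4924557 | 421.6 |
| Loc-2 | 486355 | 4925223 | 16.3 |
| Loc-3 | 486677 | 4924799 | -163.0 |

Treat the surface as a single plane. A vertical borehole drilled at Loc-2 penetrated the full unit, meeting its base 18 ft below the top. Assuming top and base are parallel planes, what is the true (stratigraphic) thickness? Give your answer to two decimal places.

Two edge vectors: Loc-1→Loc-2 = (145, 666, -405.3), Loc-1→Loc-3 = (467, 242, -584.6).
Normal n = (Loc-1→Loc-2) × (Loc-1→Loc-3) = (-291261, -104508.1, -275932).
So ∂z/∂E = −n_x/n_z = −1.05555 and ∂z/∂N = −n_y/n_z = −0.37875.
|∇z| = √(a²+b²) = 1.12145, so dip δ = arctan(1.12145) = 48.28°.
True thickness = vertical thickness × cos δ = 18 × cos 48.28° = 11.98 ft.

11.98 ft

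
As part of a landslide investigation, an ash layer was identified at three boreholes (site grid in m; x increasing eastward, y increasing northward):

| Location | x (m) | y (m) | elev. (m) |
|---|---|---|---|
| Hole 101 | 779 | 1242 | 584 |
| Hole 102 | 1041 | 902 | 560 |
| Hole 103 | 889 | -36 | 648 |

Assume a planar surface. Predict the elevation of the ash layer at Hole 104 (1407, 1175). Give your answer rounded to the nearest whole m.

478 m

Two edge vectors: Hole 101→Hole 102 = (262, -340, -24), Hole 101→Hole 103 = (110, -1278, 64).
Normal n = (Hole 101→Hole 102) × (Hole 101→Hole 103) = (-52432, -19408, -297436).
So ∂z/∂x = −n_x/n_z = −0.17628 and ∂z/∂y = −n_y/n_z = −0.06525.
Intercept c from Hole 101: 584 + 137.32 + 81.04 = 802.36.
At (1407, 1175): z = −248.0 − 76.7 + 802.36 = 477.7 m.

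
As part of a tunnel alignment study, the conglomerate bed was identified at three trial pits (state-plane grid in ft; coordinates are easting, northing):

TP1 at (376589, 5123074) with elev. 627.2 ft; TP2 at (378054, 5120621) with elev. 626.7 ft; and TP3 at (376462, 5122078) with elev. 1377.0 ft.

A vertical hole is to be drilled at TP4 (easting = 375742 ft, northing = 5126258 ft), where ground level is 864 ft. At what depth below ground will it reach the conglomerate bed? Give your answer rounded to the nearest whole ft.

1332 ft

Two edge vectors: TP1→TP2 = (1465, -2453, -0.5), TP1→TP3 = (-127, -996, 749.8).
Normal n = (TP1→TP2) × (TP1→TP3) = (-1839757.4, -1098393.5, -1770671).
So ∂z/∂easting = −n_x/n_z = −1.03901707 and ∂z/∂northing = −n_y/n_z = −0.62032614.
Intercept c from TP1: 627.2 + 391282.40 + 3177976.70 = 3569886.30.
At (375742, 5126258): z_contact = −390402.4 − 3179951.8 + 3569886.30 = -467.9 ft.
Depth below ground = 864 − (-467.9) = 1332 ft.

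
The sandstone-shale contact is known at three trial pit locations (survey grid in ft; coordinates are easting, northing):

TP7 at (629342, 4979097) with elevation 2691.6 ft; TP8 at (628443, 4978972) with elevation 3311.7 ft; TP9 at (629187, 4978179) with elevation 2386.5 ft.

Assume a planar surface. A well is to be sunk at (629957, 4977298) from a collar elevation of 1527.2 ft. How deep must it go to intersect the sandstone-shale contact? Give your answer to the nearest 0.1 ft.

125.9 ft

Two edge vectors: TP7→TP8 = (-899, -125, 620.1), TP7→TP9 = (-155, -918, -305.1).
Normal n = (TP7→TP8) × (TP7→TP9) = (607389.3, -370400.4, 805907).
So ∂z/∂easting = −n_x/n_z = −0.753671702 and ∂z/∂northing = −n_y/n_z = 0.459606878.
Intercept c from TP7: 2691.6 + 474317.26 − 2288427.23 = −1811418.37.
At (629957, 4977298): z_contact = −474780.76 + 2287600.39 − 1811418.37 = 1401.26 ft.
Depth below ground = 1527.2 − 1401.26 = 125.9 ft.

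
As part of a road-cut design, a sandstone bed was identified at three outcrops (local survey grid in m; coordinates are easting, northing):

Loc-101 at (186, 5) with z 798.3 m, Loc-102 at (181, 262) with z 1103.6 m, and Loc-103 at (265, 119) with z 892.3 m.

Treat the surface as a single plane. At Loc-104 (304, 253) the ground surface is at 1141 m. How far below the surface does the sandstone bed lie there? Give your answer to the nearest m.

111 m

Two edge vectors: Loc-101→Loc-102 = (-5, 257, 305.3), Loc-101→Loc-103 = (79, 114, 94).
Normal n = (Loc-101→Loc-102) × (Loc-101→Loc-103) = (-10646.2, 24588.7, -20873).
So ∂z/∂easting = −n_x/n_z = −0.51005 and ∂z/∂northing = −n_y/n_z = 1.17801.
Intercept c from Loc-101: 798.3 + 94.87 − 5.89 = 887.28.
At (304, 253): z_contact = −155.1 + 298.0 + 887.28 = 1030.3 m.
Depth below ground = 1141 − 1030.3 = 111 m.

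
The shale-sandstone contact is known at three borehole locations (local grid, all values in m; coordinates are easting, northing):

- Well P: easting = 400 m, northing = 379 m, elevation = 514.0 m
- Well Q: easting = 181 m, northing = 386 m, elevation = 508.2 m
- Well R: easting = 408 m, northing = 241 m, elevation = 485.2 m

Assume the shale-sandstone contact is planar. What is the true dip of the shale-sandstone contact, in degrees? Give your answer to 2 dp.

Two edge vectors: Well P→Well Q = (-219, 7, -5.8), Well P→Well R = (8, -138, -28.8).
Normal n = (Well P→Well Q) × (Well P→Well R) = (-1002, -6353.6, 30166).
So ∂z/∂easting = −n_x/n_z = 0.03322 and ∂z/∂northing = −n_y/n_z = 0.21062.
Gradient magnitude |∇z| = √(a² + b²) = √(0.00110 + 0.04436) = 0.21322.
True dip = arctan(0.21322) = 12.04°, dipping toward S (azimuth ≈ 189°).

12.04°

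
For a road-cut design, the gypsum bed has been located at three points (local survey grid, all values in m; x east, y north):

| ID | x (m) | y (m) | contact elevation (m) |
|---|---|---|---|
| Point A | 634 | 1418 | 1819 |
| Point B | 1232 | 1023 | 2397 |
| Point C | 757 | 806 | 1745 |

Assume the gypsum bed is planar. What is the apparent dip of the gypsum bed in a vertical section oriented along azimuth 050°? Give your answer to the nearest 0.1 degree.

Two edge vectors: Point A→Point B = (598, -395, 578), Point A→Point C = (123, -612, -74).
Normal n = (Point A→Point B) × (Point A→Point C) = (382966, 115346, -317391).
So ∂z/∂x = −n_x/n_z = 1.20661 and ∂z/∂y = −n_y/n_z = 0.36342.
Unit vector along 050° is (sin 50°, cos 50°) = (0.7660, 0.6428).
Slope in that direction = a·(0.7660) + b·(0.6428) = 1.15792.
Apparent dip = arctan|1.15792| = 49.2° (true dip is 51.6°, so apparent ≤ true as expected).

49.2°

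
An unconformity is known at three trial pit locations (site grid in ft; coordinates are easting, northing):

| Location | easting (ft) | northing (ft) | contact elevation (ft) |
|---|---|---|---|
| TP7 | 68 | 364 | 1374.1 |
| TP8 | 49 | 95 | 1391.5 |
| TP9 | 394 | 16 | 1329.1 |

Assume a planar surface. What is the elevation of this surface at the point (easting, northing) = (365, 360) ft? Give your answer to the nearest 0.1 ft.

Two edge vectors: TP7→TP8 = (-19, -269, 17.4), TP7→TP9 = (326, -348, -45).
Normal n = (TP7→TP8) × (TP7→TP9) = (18160.2, 4817.4, 94306).
So ∂z/∂easting = −n_x/n_z = −0.19257 and ∂z/∂northing = −n_y/n_z = −0.05108.
Intercept c from TP7: 1374.1 + 13.09 + 18.59 = 1405.79.
At (365, 360): z = −70.3 − 18.4 + 1405.79 = 1317.1 ft.

1317.1 ft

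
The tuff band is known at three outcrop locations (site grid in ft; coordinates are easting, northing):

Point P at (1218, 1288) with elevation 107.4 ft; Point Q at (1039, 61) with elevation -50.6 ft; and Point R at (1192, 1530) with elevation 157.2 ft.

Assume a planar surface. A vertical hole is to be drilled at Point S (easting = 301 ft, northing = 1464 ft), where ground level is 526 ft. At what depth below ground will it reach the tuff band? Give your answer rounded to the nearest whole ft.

Two edge vectors: Point P→Point Q = (-179, -1227, -158), Point P→Point R = (-26, 242, 49.8).
Normal n = (Point P→Point Q) × (Point P→Point R) = (-22868.6, 13022.2, -75220).
So ∂z/∂easting = −n_x/n_z = −0.30402 and ∂z/∂northing = −n_y/n_z = 0.17312.
Intercept c from Point P: 107.4 + 370.30 − 222.98 = 254.72.
At (301, 1464): z_contact = −91.5 + 253.4 + 254.72 = 416.7 ft.
Depth below ground = 526 − 416.7 = 109 ft.

109 ft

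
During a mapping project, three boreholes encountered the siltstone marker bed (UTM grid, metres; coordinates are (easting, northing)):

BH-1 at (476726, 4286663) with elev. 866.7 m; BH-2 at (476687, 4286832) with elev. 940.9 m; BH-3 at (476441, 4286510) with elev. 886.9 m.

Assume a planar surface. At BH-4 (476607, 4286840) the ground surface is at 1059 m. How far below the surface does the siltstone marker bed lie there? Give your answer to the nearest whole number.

93 m

Two edge vectors: BH-1→BH-2 = (-39, 169, 74.2), BH-1→BH-3 = (-285, -153, 20.2).
Normal n = (BH-1→BH-2) × (BH-1→BH-3) = (14766.4, -20359.2, 54132).
So ∂z/∂E = −n_x/n_z = −0.27278504 and ∂z/∂N = −n_y/n_z = 0.37610286.
Intercept c from BH-1: 866.7 + 130043.72 − 1612226.21 = −1481315.79.
At (476607, 4286840): z_contact = −130011.3 + 1612292.8 − 1481315.79 = 965.7 m.
Depth below ground = 1059 − 965.7 = 93 m.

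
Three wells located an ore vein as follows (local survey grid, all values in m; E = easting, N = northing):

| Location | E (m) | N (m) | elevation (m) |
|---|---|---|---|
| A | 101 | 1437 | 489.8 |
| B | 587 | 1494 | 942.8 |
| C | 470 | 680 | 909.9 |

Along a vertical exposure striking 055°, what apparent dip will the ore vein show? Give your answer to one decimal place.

35.7°

Let the plane be z = a·E + b·N + c.
B−A: 486a + 57b = 453;  C−A: 369a − 757b = 420.1.
Solving gives a = 0.94326, b = −0.09516.
Unit vector along 055° is (sin 55°, cos 55°) = (0.8192, 0.5736).
Slope in that direction = a·(0.8192) + b·(0.5736) = 0.71809.
Apparent dip = arctan|0.71809| = 35.7° (true dip is 43.5°, so apparent ≤ true as expected).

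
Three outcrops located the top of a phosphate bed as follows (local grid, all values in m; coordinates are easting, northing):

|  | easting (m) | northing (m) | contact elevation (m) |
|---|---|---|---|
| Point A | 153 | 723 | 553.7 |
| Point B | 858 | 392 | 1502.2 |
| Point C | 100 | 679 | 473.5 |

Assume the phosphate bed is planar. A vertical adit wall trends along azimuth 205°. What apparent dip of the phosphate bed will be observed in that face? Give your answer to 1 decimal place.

Two edge vectors: Point A→Point B = (705, -331, 948.5), Point A→Point C = (-53, -44, -80.2).
Normal n = (Point A→Point B) × (Point A→Point C) = (68280.2, 6270.5, -48563).
So ∂z/∂easting = −n_x/n_z = 1.40601 and ∂z/∂northing = −n_y/n_z = 0.12912.
Unit vector along 205° is (sin 205°, cos 205°) = (-0.4226, -0.9063).
Slope in that direction = a·(-0.4226) + b·(-0.9063) = −0.71123.
Apparent dip = arctan|0.71123| = 35.4° (true dip is 54.7°, so apparent ≤ true as expected).

35.4°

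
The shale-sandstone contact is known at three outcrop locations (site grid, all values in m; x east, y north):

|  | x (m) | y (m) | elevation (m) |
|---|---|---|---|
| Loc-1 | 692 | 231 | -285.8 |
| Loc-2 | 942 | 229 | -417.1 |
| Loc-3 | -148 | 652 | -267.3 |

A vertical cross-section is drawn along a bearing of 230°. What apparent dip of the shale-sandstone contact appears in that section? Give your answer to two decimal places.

Let the plane be z = a·x + b·y + c.
Loc-2−Loc-1: 250a − 2b = −131.3;  Loc-3−Loc-1: −840a + 421b = 18.5.
Solving gives a = −0.53336, b = −1.02025.
Unit vector along 230° is (sin 230°, cos 230°) = (-0.7660, -0.6428).
Slope in that direction = a·(-0.7660) + b·(-0.6428) = 1.06438.
Apparent dip = arctan|1.06438| = 46.79° (true dip is 49.0°, so apparent ≤ true as expected).

46.79°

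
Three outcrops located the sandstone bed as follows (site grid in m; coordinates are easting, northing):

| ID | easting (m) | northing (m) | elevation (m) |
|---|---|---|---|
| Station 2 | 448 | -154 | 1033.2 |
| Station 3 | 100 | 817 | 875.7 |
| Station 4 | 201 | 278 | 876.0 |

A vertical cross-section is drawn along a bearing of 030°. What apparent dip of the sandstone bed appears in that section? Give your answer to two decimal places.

32.03°

Two edge vectors: Station 2→Station 3 = (-348, 971, -157.5), Station 2→Station 4 = (-247, 432, -157.2).
Normal n = (Station 2→Station 3) × (Station 2→Station 4) = (-84601.2, -15803.1, 89501).
So ∂z/∂easting = −n_x/n_z = 0.94525 and ∂z/∂northing = −n_y/n_z = 0.17657.
Unit vector along 030° is (sin 30°, cos 30°) = (0.5000, 0.8660).
Slope in that direction = a·(0.5000) + b·(0.8660) = 0.62554.
Apparent dip = arctan|0.62554| = 32.03° (true dip is 43.9°, so apparent ≤ true as expected).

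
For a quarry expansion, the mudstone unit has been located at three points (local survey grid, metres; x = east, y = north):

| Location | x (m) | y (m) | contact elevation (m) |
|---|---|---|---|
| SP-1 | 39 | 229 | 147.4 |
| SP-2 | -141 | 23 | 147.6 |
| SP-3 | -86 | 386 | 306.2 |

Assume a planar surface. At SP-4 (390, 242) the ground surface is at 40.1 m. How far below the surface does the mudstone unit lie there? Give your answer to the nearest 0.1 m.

Two edge vectors: SP-1→SP-2 = (-180, -206, 0.2), SP-1→SP-3 = (-125, 157, 158.8).
Normal n = (SP-1→SP-2) × (SP-1→SP-3) = (-32744.2, 28559, -54010).
So ∂z/∂x = −n_x/n_z = −0.60626 and ∂z/∂y = −n_y/n_z = 0.52877.
Intercept c from SP-1: 147.4 + 23.64 − 121.09 = 49.96.
At (390, 242): z_contact = −236.44 + 127.96 + 49.96 = -58.52 m.
Depth below ground = 40.1 − (-58.52) = 98.6 m.

98.6 m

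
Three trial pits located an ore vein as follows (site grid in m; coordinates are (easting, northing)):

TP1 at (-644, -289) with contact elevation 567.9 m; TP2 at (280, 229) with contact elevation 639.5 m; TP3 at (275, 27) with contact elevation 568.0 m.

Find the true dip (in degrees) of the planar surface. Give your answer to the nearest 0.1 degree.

Two edge vectors: TP1→TP2 = (924, 518, 71.6), TP1→TP3 = (919, 316, 0.1).
Normal n = (TP1→TP2) × (TP1→TP3) = (-22573.8, 65708, -184058).
So ∂z/∂E = −n_x/n_z = −0.12265 and ∂z/∂N = −n_y/n_z = 0.35700.
Gradient magnitude |∇z| = √(a² + b²) = √(0.01504 + 0.12745) = 0.37748.
True dip = arctan(0.37748) = 20.7°, dipping toward SSE (azimuth ≈ 161°).

20.7°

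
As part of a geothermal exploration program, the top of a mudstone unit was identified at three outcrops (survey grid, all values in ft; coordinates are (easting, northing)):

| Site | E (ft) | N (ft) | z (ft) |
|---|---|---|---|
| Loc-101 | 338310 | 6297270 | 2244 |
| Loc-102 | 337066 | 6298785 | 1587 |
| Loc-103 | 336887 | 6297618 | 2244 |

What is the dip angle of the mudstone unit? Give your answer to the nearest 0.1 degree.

29.2°

Let the plane be z = a·E + b·N + c.
Loc-102−Loc-101: −1244a + 1515b = −657;  Loc-103−Loc-101: −1423a + 348b = 0.
Solving gives a = −0.13270, b = −0.54263.
Gradient magnitude |∇z| = √(a² + b²) = √(0.01761 + 0.29444) = 0.55862.
True dip = arctan(0.55862) = 29.2°, dipping toward NNE (azimuth ≈ 014°).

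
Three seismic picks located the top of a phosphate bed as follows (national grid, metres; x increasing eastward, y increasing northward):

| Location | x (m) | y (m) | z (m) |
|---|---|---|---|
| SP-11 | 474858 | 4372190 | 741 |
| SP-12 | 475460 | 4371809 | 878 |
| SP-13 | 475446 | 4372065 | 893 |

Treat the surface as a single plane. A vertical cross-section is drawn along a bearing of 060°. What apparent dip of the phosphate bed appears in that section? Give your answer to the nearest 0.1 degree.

Two edge vectors: SP-11→SP-12 = (602, -381, 137), SP-11→SP-13 = (588, -125, 152).
Normal n = (SP-11→SP-12) × (SP-11→SP-13) = (-40787, -10948, 148778).
So ∂z/∂x = −n_x/n_z = 0.27415 and ∂z/∂y = −n_y/n_z = 0.07359.
Unit vector along 060° is (sin 60°, cos 60°) = (0.8660, 0.5000).
Slope in that direction = a·(0.8660) + b·(0.5000) = 0.27421.
Apparent dip = arctan|0.27421| = 15.3° (true dip is 15.8°, so apparent ≤ true as expected).

15.3°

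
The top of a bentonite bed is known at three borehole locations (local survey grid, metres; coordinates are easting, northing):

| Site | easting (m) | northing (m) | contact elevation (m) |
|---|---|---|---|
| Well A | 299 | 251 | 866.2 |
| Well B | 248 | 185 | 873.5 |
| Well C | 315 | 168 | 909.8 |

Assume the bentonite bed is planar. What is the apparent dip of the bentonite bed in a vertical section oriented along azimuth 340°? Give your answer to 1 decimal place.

29.4°

Two edge vectors: Well A→Well B = (-51, -66, 7.3), Well A→Well C = (16, -83, 43.6).
Normal n = (Well A→Well B) × (Well A→Well C) = (-2271.7, 2340.4, 5289).
So ∂z/∂easting = −n_x/n_z = 0.42951 and ∂z/∂northing = −n_y/n_z = −0.44250.
Unit vector along 340° is (sin 340°, cos 340°) = (-0.3420, 0.9397).
Slope in that direction = a·(-0.3420) + b·(0.9397) = −0.56272.
Apparent dip = arctan|0.56272| = 29.4° (true dip is 31.7°, so apparent ≤ true as expected).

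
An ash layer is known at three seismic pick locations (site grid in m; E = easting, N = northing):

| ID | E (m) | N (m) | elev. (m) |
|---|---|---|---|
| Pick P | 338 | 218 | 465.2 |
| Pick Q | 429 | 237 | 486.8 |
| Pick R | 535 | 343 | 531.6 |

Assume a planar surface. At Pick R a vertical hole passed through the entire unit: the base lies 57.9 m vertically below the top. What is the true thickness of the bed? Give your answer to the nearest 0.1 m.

Two edge vectors: Pick P→Pick Q = (91, 19, 21.6), Pick P→Pick R = (197, 125, 66.4).
Normal n = (Pick P→Pick Q) × (Pick P→Pick R) = (-1438.4, -1787.2, 7632).
So ∂z/∂E = −n_x/n_z = 0.18847 and ∂z/∂N = −n_y/n_z = 0.23417.
|∇z| = √(a²+b²) = 0.30059, so dip δ = arctan(0.30059) = 16.73°.
True thickness = vertical thickness × cos δ = 57.9 × cos 16.73° = 55.4 m.

55.4 m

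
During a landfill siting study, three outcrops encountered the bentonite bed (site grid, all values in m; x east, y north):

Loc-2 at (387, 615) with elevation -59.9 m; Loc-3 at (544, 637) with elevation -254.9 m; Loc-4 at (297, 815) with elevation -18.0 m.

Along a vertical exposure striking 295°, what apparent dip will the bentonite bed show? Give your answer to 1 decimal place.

43.4°

Two edge vectors: Loc-2→Loc-3 = (157, 22, -195), Loc-2→Loc-4 = (-90, 200, 41.9).
Normal n = (Loc-2→Loc-3) × (Loc-2→Loc-4) = (39921.8, 10971.7, 33380).
So ∂z/∂x = −n_x/n_z = −1.19598 and ∂z/∂y = −n_y/n_z = −0.32869.
Unit vector along 295° is (sin 295°, cos 295°) = (-0.9063, 0.4226).
Slope in that direction = a·(-0.9063) + b·(0.4226) = 0.94501.
Apparent dip = arctan|0.94501| = 43.4° (true dip is 51.1°, so apparent ≤ true as expected).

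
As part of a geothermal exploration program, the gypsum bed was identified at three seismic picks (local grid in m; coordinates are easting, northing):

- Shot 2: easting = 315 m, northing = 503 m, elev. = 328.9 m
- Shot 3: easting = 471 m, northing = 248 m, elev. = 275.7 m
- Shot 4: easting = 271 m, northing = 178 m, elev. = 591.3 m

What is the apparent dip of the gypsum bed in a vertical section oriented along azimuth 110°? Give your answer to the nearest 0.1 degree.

Let the plane be z = a·easting + b·northing + c.
Shot 3−Shot 2: 156a − 255b = −53.2;  Shot 4−Shot 2: −44a − 325b = 262.4.
Solving gives a = −1.35985, b = −0.62328.
Unit vector along 110° is (sin 110°, cos 110°) = (0.9397, -0.3420).
Slope in that direction = a·(0.9397) + b·(-0.3420) = −1.06467.
Apparent dip = arctan|1.06467| = 46.8° (true dip is 56.2°, so apparent ≤ true as expected).

46.8°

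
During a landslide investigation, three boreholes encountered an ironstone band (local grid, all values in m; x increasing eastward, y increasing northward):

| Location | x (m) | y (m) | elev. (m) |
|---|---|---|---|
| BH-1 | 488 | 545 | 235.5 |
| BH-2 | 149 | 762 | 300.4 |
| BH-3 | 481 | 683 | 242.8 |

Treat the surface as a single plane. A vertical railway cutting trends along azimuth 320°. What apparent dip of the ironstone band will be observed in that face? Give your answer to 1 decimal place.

Two edge vectors: BH-1→BH-2 = (-339, 217, 64.9), BH-1→BH-3 = (-7, 138, 7.3).
Normal n = (BH-1→BH-2) × (BH-1→BH-3) = (-7372.1, 2020.4, -45263).
So ∂z/∂x = −n_x/n_z = −0.16287 and ∂z/∂y = −n_y/n_z = 0.04464.
Unit vector along 320° is (sin 320°, cos 320°) = (-0.6428, 0.7660).
Slope in that direction = a·(-0.6428) + b·(0.7660) = 0.13889.
Apparent dip = arctan|0.13889| = 7.9° (true dip is 9.6°, so apparent ≤ true as expected).

7.9°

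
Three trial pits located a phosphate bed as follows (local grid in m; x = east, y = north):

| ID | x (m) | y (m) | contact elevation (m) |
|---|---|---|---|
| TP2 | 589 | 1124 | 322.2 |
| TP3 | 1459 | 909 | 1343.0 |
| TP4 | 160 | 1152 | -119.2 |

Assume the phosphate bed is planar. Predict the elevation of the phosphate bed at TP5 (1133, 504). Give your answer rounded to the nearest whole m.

Two edge vectors: TP2→TP3 = (870, -215, 1020.8), TP2→TP4 = (-429, 28, -441.4).
Normal n = (TP2→TP3) × (TP2→TP4) = (66318.6, -53905.2, -67875).
So ∂z/∂x = −n_x/n_z = 0.97707 and ∂z/∂y = −n_y/n_z = −0.79418.
Intercept c from TP2: 322.2 − 575.49 + 892.66 = 639.37.
At (1133, 504): z = 1107.0 − 400.3 + 639.37 = 1346.1 m.

1346 m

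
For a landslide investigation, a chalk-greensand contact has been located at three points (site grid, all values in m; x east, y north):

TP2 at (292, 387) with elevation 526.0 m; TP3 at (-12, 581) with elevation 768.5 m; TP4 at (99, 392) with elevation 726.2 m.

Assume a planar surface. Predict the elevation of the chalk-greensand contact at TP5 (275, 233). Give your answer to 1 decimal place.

604.1 m

Let the plane be z = a·x + b·y + c.
TP3−TP2: −304a + 194b = 242.5;  TP4−TP2: −193a + 5b = 200.2.
Solving gives a = −1.04744, b = −0.39136.
Then c = 526 − a·292 − b·387 = 983.31.
At (275, 233): z = −288.0 − 91.2 + 983.31 = 604.1 m.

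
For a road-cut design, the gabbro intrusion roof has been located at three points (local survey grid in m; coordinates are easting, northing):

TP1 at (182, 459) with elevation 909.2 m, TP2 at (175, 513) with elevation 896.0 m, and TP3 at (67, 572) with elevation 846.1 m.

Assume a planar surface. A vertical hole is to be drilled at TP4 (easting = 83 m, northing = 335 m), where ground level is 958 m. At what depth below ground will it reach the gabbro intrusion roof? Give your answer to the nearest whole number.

Two edge vectors: TP1→TP2 = (-7, 54, -13.2), TP1→TP3 = (-115, 113, -63.1).
Normal n = (TP1→TP2) × (TP1→TP3) = (-1915.8, 1076.3, 5419).
So ∂z/∂easting = −n_x/n_z = 0.35353 and ∂z/∂northing = −n_y/n_z = −0.19862.
Intercept c from TP1: 909.2 − 64.34 + 91.16 = 936.02.
At (83, 335): z_contact = 29.3 − 66.5 + 936.02 = 898.8 m.
Depth below ground = 958 − 898.8 = 59 m.

59 m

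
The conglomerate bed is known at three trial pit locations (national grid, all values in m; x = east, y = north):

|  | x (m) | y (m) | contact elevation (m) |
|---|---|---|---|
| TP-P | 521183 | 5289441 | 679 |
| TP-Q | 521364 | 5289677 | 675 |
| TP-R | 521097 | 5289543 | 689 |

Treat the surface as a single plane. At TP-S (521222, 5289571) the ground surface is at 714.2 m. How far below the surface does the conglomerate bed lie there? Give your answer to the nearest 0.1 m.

33.1 m

Two edge vectors: TP-P→TP-Q = (181, 236, -4), TP-P→TP-R = (-86, 102, 10).
Normal n = (TP-P→TP-Q) × (TP-P→TP-R) = (2768, -1466, 38758).
So ∂z/∂x = −n_x/n_z = −0.071417514 and ∂z/∂y = −n_y/n_z = 0.037824449.
Intercept c from TP-P: 679 + 37221.59 − 200070.19 = −162169.60.
At (521222, 5289571): z_contact = −37224.38 + 200075.11 − 162169.60 = 681.13 m.
Depth below ground = 714.2 − 681.13 = 33.1 m.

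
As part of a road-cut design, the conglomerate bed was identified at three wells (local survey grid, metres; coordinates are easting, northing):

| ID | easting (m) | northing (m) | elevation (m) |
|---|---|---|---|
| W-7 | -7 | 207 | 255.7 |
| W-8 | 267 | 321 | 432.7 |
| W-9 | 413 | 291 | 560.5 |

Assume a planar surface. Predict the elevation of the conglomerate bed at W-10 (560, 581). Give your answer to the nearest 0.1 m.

Two edge vectors: W-7→W-8 = (274, 114, 177), W-7→W-9 = (420, 84, 304.8).
Normal n = (W-7→W-8) × (W-7→W-9) = (19879.2, -9175.2, -24864).
So ∂z/∂easting = −n_x/n_z = 0.79952 and ∂z/∂northing = −n_y/n_z = −0.36902.
Intercept c from W-7: 255.7 + 5.60 + 76.39 = 337.68.
At (560, 581): z = 447.7 − 214.4 + 337.68 = 571.0 m.

571.0 m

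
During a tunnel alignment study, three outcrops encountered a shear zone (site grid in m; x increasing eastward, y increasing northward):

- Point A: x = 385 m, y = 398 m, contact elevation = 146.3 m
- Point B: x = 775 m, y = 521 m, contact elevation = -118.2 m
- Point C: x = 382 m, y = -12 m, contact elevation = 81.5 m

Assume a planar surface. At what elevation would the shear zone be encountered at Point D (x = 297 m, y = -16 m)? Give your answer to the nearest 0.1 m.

142.9 m

Let the plane be z = a·x + b·y + c.
Point B−Point A: 390a + 123b = −264.5;  Point C−Point A: −3a − 410b = −64.8.
Solving gives a = −0.72974, b = 0.16339.
Then c = 146.3 − a·385 − b·398 = 362.22.
At (297, -16): z = −216.7 − 2.6 + 362.22 = 142.9 m.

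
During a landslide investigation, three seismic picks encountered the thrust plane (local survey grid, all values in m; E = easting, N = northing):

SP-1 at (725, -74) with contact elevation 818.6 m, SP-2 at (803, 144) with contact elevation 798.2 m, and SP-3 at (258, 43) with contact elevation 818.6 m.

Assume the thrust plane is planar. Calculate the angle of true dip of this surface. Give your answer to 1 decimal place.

Two edge vectors: SP-1→SP-2 = (78, 218, -20.4), SP-1→SP-3 = (-467, 117, 0).
Normal n = (SP-1→SP-2) × (SP-1→SP-3) = (2386.8, 9526.8, 110932).
So ∂z/∂E = −n_x/n_z = −0.02152 and ∂z/∂N = −n_y/n_z = −0.08588.
Gradient magnitude |∇z| = √(a² + b²) = √(0.00046 + 0.00738) = 0.08853.
True dip = arctan(0.08853) = 5.1°, dipping toward NNE (azimuth ≈ 014°).

5.1°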